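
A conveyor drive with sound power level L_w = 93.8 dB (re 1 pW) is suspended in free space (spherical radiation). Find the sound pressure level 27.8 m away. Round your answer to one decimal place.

The power spreads over a sphere of area 4π·r², so L_p = L_w − 10·log₁₀(4π·r²).
4π·r² = 9712 m², 10·log₁₀ of that is 39.873 dB.
L_p = 93.8 − 39.873 = 53.93 dB.

53.9 dB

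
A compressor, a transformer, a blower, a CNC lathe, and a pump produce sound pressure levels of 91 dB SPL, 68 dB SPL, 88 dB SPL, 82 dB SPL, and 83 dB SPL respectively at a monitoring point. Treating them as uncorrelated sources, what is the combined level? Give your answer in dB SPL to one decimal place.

For uncorrelated sources the intensities add, so convert each level to linear form, sum, and take 10·log₁₀ of the total.
Σ 10^(L/10) = 10^(91/10) + 10^(68/10) + 10^(88/10) + 10^(82/10) + 10^(83/10) = 2.254e+09.
L_total = 10·log₁₀(2.254e+09) = 93.53 dB SPL.

93.5 dB SPL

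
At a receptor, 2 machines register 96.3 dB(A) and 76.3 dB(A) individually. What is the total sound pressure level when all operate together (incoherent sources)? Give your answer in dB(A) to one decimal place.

96.3 dB(A)

Incoherent sources combine by intensity addition: L_total = 10·log₁₀(Σ 10^(L_i/10)).
Σ 10^(L/10) = 10^(96.3/10) + 10^(76.3/10) = 4.308e+09.
L_total = 10·log₁₀(4.308e+09) = 96.34 dB(A).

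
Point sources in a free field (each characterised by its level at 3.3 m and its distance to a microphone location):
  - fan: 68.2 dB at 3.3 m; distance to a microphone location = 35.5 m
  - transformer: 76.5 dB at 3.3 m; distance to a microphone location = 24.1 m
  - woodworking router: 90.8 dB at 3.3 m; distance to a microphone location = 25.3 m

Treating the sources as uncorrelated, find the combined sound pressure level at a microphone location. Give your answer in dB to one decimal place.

73.3 dB

Apply inverse-square spreading to bring every level to the receiver, then sum 10^(L/10).
fan: 68.2 − 20·log₁₀(35.5/3.3) = 68.2 − 20.63 = 47.57 dB.
transformer: 76.5 − 20·log₁₀(24.1/3.3) = 76.5 − 17.27 = 59.23 dB.
woodworking router: 90.8 − 20·log₁₀(25.3/3.3) = 90.8 − 17.69 = 73.11 dB.
Σ 10^(L/10) = 2.135e+07 → L_total = 10·log₁₀(2.135e+07) = 73.29 dB.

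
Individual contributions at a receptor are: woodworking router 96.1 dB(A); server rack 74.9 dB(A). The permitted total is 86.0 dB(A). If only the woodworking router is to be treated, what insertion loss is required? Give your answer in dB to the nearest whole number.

10 dB

Everything except the woodworking router sums to 10^(74.9/10) = 3.090e+07 in linear terms, 74.90 dB(A).
The limit corresponds to 10^(86.0/10) = 3.981e+08; subtracting the fixed part leaves 3.672e+08 for the woodworking router, i.e. 85.65 dB(A).
Required insertion loss = 96.1 − 85.65 = 10.45 dB.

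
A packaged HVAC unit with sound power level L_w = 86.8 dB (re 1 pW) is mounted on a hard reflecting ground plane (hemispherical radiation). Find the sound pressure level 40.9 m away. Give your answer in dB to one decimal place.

The power spreads over a hemisphere of area 2π·r², so L_p = L_w − 10·log₁₀(2π·r²).
2π·r² = 1.051e+04 m², 10·log₁₀ of that is 40.216 dB.
L_p = 86.8 − 40.216 = 46.58 dB.

46.6 dB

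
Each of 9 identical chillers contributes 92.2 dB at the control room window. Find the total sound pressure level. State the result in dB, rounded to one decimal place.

L_total = L₁ + 10·log₁₀ N for N identical incoherent sources.
L_total = 92.2 + 10·log₁₀(9) = 92.2 + 9.542 = 101.74 dB.

101.7 dB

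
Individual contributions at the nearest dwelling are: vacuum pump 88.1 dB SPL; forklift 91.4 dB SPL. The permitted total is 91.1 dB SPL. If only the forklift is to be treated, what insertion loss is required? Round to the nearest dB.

3 dB

Everything except the forklift sums to 10^(88.1/10) = 6.457e+08 in linear terms, 88.10 dB SPL.
To meet 91.1 dB SPL overall, the treated forklift may contribute at most 10^(91.1/10) − 6.457e+08 = 6.426e+08, i.e. 88.08 dB SPL.
So the forklift must be reduced from 91.4 to 88.08 dB SPL: IL = 3.32 dB.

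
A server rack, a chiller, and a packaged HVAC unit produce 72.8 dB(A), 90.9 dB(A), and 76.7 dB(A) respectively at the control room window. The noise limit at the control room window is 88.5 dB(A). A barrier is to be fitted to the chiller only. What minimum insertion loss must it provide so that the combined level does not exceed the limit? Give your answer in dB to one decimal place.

2.8 dB

Everything except the chiller sums to 10^(72.8/10) + 10^(76.7/10) = 6.583e+07 in linear terms, 78.18 dB(A).
To meet 88.5 dB(A) overall, the treated chiller may contribute at most 10^(88.5/10) − 6.583e+07 = 6.421e+08, i.e. 88.08 dB(A).
So the chiller must be reduced from 90.9 to 88.08 dB(A): IL = 2.82 dB.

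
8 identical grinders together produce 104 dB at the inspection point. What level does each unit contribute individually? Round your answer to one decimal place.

95.0 dB

For N identical incoherent sources L_total = L₁ + 10·log₁₀ N, so L₁ = 104 − 10·log₁₀(8) = 104 − 9.031.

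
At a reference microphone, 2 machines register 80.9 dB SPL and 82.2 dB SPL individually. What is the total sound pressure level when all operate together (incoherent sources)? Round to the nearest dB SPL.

85 dB SPL

For uncorrelated sources the intensities add, so convert each level to linear form, sum, and take 10·log₁₀ of the total.
Σ 10^(L/10) = 10^(80.9/10) + 10^(82.2/10) = 2.890e+08.
L_total = 10·log₁₀(2.890e+08) = 84.61 dB SPL.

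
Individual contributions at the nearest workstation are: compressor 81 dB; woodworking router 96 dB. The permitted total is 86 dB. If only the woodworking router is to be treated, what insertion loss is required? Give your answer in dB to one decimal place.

11.7 dB

Everything except the woodworking router sums to 10^(81/10) = 1.259e+08 in linear terms, 81.00 dB.
To meet 86 dB overall, the treated woodworking router may contribute at most 10^(86/10) − 1.259e+08 = 2.722e+08, i.e. 84.35 dB.
So the woodworking router must be reduced from 96 to 84.35 dB: IL = 11.65 dB.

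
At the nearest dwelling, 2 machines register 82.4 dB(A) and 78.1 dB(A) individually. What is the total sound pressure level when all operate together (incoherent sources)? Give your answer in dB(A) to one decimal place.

For uncorrelated sources the intensities add, so convert each level to linear form, sum, and take 10·log₁₀ of the total.
Σ 10^(L/10) = 10^(82.4/10) + 10^(78.1/10) = 2.383e+08.
L_total = 10·log₁₀(2.383e+08) = 83.77 dB(A).

83.8 dB(A)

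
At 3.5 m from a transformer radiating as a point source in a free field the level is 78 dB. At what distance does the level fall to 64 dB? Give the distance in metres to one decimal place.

The 14.0 dB drop corresponds to a distance ratio of 10^(14.0/20) for a point source.
r₂ = 3.5·10^((78−64)/20) = 3.5·10^(14.0/20) = 17.54 m.

17.5 m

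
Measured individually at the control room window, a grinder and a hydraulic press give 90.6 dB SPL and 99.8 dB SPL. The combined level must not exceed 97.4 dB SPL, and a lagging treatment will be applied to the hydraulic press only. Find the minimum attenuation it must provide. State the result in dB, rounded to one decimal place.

3.4 dB

The untreated sources together contribute 10^(90.6/10) = 1.148e+09, i.e. 90.60 dB SPL.
To meet 97.4 dB SPL overall, the treated hydraulic press may contribute at most 10^(97.4/10) − 1.148e+09 = 4.347e+09, i.e. 96.38 dB SPL.
Required insertion loss = 99.8 − 96.38 = 3.42 dB.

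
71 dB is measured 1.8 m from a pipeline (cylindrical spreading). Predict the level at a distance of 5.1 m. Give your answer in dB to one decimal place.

Cylindrical spreading from a line source gives a 10·log₁₀(r₂/r₁) drop.
L₂ = 71 − 10·log₁₀(5.1/1.8) = 71 − 4.523 = 66.48 dB.

66.5 dB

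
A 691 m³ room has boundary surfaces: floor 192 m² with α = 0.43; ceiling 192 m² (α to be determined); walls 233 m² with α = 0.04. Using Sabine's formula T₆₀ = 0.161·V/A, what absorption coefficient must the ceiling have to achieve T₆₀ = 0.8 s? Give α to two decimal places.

From T₆₀ = 0.161·V/A, the target T₆₀ = 0.8 s needs A = 0.161·691/0.8 = 139.06 m².
Absorption from the other surfaces = 192·0.43 + 233·0.04 = 91.88 m², so the ceiling must supply 47.18 m² over 192 m².
α = 47.18/192 = 0.246.

0.25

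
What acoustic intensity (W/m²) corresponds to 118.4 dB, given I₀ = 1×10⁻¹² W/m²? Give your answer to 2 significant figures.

I = I₀·10^(L/10) = 10⁻¹² × 10^(118.4/10) = 10^(-0.160).

0.69 W/m²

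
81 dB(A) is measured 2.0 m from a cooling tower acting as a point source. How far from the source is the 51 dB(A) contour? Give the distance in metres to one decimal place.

The 30.0 dB drop corresponds to a distance ratio of 10^(30.0/20) for a point source.
r₂ = 2.0·10^((81−51)/20) = 2.0·10^(30.0/20) = 63.25 m.

63.2 m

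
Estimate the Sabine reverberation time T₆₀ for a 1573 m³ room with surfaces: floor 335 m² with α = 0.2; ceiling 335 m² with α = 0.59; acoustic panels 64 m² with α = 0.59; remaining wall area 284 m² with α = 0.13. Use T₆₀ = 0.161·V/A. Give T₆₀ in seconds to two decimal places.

A = Σ Sᵢαᵢ = 335·0.2 + 335·0.59 + 64·0.59 + 284·0.13 = 339.33 m².
T₆₀ = 0.161 × 1573 / 339.33 = 0.746 s.

0.75 s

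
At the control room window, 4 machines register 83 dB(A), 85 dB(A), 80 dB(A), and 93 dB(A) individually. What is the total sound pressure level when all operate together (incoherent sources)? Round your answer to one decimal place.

For uncorrelated sources the intensities add, so convert each level to linear form, sum, and take 10·log₁₀ of the total.
Σ 10^(L/10) = 10^(83/10) + 10^(85/10) + 10^(80/10) + 10^(93/10) = 2.611e+09.
L_total = 10·log₁₀(2.611e+09) = 94.17 dB(A).

94.2 dB(A)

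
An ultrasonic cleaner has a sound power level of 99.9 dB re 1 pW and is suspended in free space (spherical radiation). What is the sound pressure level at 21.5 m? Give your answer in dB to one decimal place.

62.3 dB

L_p = L_w − 10·log₁₀(4π·r²) with r = 21.5 m.
4π·r² = 5809 m², 10·log₁₀ of that is 37.641 dB.
L_p = 99.9 − 37.641 = 62.26 dB.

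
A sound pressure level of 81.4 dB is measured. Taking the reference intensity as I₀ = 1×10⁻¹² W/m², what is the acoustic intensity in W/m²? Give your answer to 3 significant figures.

0.000138 W/m²

I = I₀·10^(L/10) = 10⁻¹² × 10^(81.4/10) = 10^(-3.860).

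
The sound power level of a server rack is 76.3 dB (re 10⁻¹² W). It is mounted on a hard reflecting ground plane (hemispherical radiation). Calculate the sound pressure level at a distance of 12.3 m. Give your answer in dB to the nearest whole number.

47 dB

L_p = L_w − 10·log₁₀(2π·r²) with r = 12.3 m.
2π·r² = 950.6 m², 10·log₁₀ of that is 29.780 dB.
L_p = 76.3 − 29.780 = 46.52 dB.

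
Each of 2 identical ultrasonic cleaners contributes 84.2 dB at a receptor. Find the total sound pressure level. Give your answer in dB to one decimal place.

87.2 dB

N identical incoherent sources raise the level by 10·log₁₀ N.
L_total = 84.2 + 10·log₁₀(2) = 84.2 + 3.010 = 87.21 dB.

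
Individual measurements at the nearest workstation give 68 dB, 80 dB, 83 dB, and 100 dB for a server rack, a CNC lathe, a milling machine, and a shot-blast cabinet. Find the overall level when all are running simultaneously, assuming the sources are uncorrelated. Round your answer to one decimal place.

100.1 dB

For uncorrelated sources the intensities add, so convert each level to linear form, sum, and take 10·log₁₀ of the total.
Σ 10^(L/10) = 10^(68/10) + 10^(80/10) + 10^(83/10) + 10^(100/10) = 1.031e+10.
L_total = 10·log₁₀(1.031e+10) = 100.13 dB.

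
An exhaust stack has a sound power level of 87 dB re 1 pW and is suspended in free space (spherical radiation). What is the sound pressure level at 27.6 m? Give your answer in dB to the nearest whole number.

47 dB

L_p = L_w − 10·log₁₀(4π·r²) with r = 27.6 m.
4π·r² = 9573 m², 10·log₁₀ of that is 39.810 dB.
L_p = 87 − 39.810 = 47.19 dB.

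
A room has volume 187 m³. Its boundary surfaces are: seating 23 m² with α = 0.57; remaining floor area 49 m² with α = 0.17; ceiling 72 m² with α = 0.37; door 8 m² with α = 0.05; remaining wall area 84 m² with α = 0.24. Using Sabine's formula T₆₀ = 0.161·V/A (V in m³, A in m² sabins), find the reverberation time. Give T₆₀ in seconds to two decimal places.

Summing Sᵢαᵢ: 23·0.57 + 49·0.17 + 72·0.37 + 8·0.05 + 84·0.24 = 68.64 m².
T₆₀ = 0.161·V/A = 0.161·187/68.64 = 0.439 s.

0.44 s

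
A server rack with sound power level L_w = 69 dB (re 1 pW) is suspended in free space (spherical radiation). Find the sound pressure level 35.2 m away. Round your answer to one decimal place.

Free-field spherical radiation: L_p = L_w − 10·log₁₀(4π·r²), r = 35.2 m.
4π·r² = 1.557e+04 m², 10·log₁₀ of that is 41.923 dB.
L_p = 69 − 41.923 = 27.08 dB.

27.1 dB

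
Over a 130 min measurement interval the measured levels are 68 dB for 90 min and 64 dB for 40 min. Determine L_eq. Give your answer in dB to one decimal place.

67.1 dB

Weight each interval's intensity by its duration and average over T = 130 min:
Σ tᵢ·10^(Lᵢ/10) = 90·10^(68/10) + 40·10^(64/10) = 6.683e+08.
L_eq = 10·log₁₀(6.683e+08/130) = 67.11 dB.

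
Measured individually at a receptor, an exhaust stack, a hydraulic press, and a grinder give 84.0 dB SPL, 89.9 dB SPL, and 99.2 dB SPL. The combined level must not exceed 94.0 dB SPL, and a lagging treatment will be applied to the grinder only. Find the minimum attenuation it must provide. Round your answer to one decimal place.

8.1 dB

Fixed contribution from the other sources: Σ 10^(L/10) = 10^(84.0/10) + 10^(89.9/10) = 1.228e+09 (90.89 dB SPL).
The limit corresponds to 10^(94.0/10) = 2.512e+09; subtracting the fixed part leaves 1.283e+09 for the grinder, i.e. 91.08 dB SPL.
So the grinder must be reduced from 99.2 to 91.08 dB SPL: IL = 8.12 dB.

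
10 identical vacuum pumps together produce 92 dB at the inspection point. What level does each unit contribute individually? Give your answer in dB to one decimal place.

For N identical incoherent sources L_total = L₁ + 10·log₁₀ N, so L₁ = 92 − 10·log₁₀(10) = 92 − 10.000.

82.0 dB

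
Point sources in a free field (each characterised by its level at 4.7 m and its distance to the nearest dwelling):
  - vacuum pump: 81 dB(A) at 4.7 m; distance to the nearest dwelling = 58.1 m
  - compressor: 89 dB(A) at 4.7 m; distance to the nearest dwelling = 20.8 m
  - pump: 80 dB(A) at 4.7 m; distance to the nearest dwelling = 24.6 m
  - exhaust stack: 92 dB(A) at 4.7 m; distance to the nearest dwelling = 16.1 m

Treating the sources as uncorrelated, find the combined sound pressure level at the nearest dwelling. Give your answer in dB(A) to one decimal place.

Apply inverse-square spreading to bring every level to the receiver, then sum 10^(L/10).
vacuum pump: 81 − 20·log₁₀(58.1/4.7) = 81 − 21.84 = 59.16 dB(A).
compressor: 89 − 20·log₁₀(20.8/4.7) = 89 − 12.92 = 76.08 dB(A).
pump: 80 − 20·log₁₀(24.6/4.7) = 80 − 14.38 = 65.62 dB(A).
exhaust stack: 92 − 20·log₁₀(16.1/4.7) = 92 − 10.69 = 81.31 dB(A).
Σ 10^(L/10) = 1.801e+08 → L_total = 10·log₁₀(1.801e+08) = 82.56 dB(A).

82.6 dB(A)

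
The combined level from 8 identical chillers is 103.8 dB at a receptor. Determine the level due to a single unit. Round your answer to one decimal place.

For N identical incoherent sources L_total = L₁ + 10·log₁₀ N, so L₁ = 103.8 − 10·log₁₀(8) = 103.8 − 9.031.

94.8 dB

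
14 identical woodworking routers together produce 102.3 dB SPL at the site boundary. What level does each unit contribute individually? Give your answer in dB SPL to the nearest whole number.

91 dB SPL

Dividing the total intensity by 14 lowers the level by 10·log₁₀ 14 = 11.461 dB: L₁ = 102.3 − 11.461.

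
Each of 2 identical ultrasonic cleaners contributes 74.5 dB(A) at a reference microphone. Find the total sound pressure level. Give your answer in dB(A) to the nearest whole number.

With 2 equal, uncorrelated contributions the intensity is 2× that of one unit, giving a rise of 10·log₁₀ 2.
L_total = 74.5 + 10·log₁₀(2) = 74.5 + 3.010 = 77.51 dB(A).

78 dB(A)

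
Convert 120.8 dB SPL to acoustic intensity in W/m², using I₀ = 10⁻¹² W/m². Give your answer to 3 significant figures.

L = 10·log₁₀(I/I₀) ⇒ I = I₀·10^(L/10) = 10⁻¹² × 10^12.08.

1.20 W/m²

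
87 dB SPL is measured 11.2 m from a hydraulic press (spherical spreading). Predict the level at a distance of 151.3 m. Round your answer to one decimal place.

Point-source attenuation: ΔL = 20·log₁₀(r₂/r₁) = 20·log₁₀(151.3/11.2) = 22.612 dB.
L₂ = 87 − 20·log₁₀(151.3/11.2) = 87 − 22.612 = 64.39 dB SPL.

64.4 dB SPL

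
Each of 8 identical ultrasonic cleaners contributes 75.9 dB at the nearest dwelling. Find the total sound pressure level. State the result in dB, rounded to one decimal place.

84.9 dB

L_total = L₁ + 10·log₁₀ N for N identical incoherent sources.
L_total = 75.9 + 10·log₁₀(8) = 75.9 + 9.031 = 84.93 dB.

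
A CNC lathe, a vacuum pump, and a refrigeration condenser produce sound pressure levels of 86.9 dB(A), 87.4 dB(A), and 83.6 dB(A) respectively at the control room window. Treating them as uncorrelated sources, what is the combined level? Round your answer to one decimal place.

Incoherent sources combine by intensity addition: L_total = 10·log₁₀(Σ 10^(L_i/10)).
Σ 10^(L/10) = 10^(86.9/10) + 10^(87.4/10) + 10^(83.6/10) = 1.268e+09.
L_total = 10·log₁₀(1.268e+09) = 91.03 dB(A).

91.0 dB(A)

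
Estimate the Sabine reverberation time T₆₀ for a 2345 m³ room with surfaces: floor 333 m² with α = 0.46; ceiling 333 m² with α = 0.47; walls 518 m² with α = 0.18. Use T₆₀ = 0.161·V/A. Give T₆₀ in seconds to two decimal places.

A = Σ Sᵢαᵢ = 333·0.46 + 333·0.47 + 518·0.18 = 402.93 m².
T₆₀ = 0.161·V/A = 0.161·2345/402.93 = 0.937 s.

0.94 s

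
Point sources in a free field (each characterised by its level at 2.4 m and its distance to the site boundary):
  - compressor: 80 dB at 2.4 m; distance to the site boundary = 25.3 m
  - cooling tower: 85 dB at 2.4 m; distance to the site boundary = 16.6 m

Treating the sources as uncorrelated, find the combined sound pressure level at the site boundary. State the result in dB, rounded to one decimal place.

First find each source's level at the receiver (point-source: −20·log₁₀(r/r_ref)), then combine on an intensity basis.
compressor: 80 − 20·log₁₀(25.3/2.4) = 80 − 20.46 = 59.54 dB.
cooling tower: 85 − 20·log₁₀(16.6/2.4) = 85 − 16.80 = 68.20 dB.
Σ 10^(L/10) = 7.510e+06 → L_total = 10·log₁₀(7.510e+06) = 68.76 dB.

68.8 dB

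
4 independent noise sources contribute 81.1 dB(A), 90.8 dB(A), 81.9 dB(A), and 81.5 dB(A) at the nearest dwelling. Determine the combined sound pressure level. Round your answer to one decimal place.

Incoherent sources combine by intensity addition: L_total = 10·log₁₀(Σ 10^(L_i/10)).
Σ 10^(L/10) = 10^(81.1/10) + 10^(90.8/10) + 10^(81.9/10) + 10^(81.5/10) = 1.627e+09.
L_total = 10·log₁₀(1.627e+09) = 92.11 dB(A).

92.1 dB(A)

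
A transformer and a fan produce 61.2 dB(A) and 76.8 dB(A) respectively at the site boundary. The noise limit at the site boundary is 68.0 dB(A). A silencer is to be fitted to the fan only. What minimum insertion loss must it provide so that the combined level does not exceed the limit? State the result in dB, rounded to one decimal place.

9.8 dB

The untreated sources together contribute 10^(61.2/10) = 1.318e+06, i.e. 61.20 dB(A).
To meet 68.0 dB(A) overall, the treated fan may contribute at most 10^(68.0/10) − 1.318e+06 = 4.991e+06, i.e. 66.98 dB(A).
So the fan must be reduced from 76.8 to 66.98 dB(A): IL = 9.82 dB.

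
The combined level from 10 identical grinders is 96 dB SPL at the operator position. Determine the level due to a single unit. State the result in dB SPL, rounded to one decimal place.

86.0 dB SPL

For N identical incoherent sources L_total = L₁ + 10·log₁₀ N, so L₁ = 96 − 10·log₁₀(10) = 96 − 10.000.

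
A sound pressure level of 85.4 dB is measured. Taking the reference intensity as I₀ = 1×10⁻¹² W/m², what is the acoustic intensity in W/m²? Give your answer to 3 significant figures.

0.000347 W/m²

I = I₀·10^(L/10) = 10⁻¹² × 10^(85.4/10) = 10^(-3.460).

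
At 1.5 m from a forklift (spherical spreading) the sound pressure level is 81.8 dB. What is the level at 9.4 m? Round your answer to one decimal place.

For a point source, L₂ = L₁ − 20·log₁₀(r₂/r₁).
L₂ = 81.8 − 20·log₁₀(9.4/1.5) = 81.8 − 15.941 = 65.86 dB.

65.9 dB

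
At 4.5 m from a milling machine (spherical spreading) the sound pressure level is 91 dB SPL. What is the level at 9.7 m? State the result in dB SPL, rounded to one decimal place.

84.3 dB SPL

Spherical spreading from a point source gives a 20·log₁₀(r₂/r₁) drop.
L₂ = 91 − 20·log₁₀(9.7/4.5) = 91 − 6.671 = 84.33 dB SPL.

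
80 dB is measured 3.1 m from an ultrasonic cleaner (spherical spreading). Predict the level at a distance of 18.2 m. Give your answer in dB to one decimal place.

64.6 dB

Point-source attenuation: ΔL = 20·log₁₀(r₂/r₁) = 20·log₁₀(18.2/3.1) = 15.374 dB.
L₂ = 80 − 20·log₁₀(18.2/3.1) = 80 − 15.374 = 64.63 dB.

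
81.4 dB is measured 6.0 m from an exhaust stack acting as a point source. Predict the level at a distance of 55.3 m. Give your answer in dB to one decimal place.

Spherical spreading from a point source gives a 20·log₁₀(r₂/r₁) drop.
L₂ = 81.4 − 20·log₁₀(55.3/6.0) = 81.4 − 19.291 = 62.11 dB.

62.1 dB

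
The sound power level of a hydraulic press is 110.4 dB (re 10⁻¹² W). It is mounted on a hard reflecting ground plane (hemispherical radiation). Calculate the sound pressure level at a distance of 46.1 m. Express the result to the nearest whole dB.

69 dB

Free-field hemispherical radiation: L_p = L_w − 10·log₁₀(2π·r²), r = 46.1 m.
2π·r² = 1.335e+04 m², 10·log₁₀ of that is 41.256 dB.
L_p = 110.4 − 41.256 = 69.14 dB.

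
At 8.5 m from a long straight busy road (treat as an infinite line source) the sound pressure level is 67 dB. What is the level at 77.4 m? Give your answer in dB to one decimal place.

57.4 dB

Line-source attenuation: ΔL = 10·log₁₀(r₂/r₁) = 10·log₁₀(77.4/8.5) = 9.593 dB.
L₂ = 67 − 10·log₁₀(77.4/8.5) = 67 − 9.593 = 57.41 dB.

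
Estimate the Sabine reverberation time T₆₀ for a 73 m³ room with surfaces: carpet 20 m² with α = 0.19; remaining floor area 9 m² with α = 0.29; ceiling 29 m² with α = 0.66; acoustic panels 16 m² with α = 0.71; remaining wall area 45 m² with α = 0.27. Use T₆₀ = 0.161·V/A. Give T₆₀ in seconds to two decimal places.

Total absorption A = 20·0.19 + 9·0.29 + 29·0.66 + 16·0.71 + 45·0.27 = 49.06 m² sabins.
T₆₀ = 0.161·V/A = 0.161·73/49.06 = 0.240 s.

0.24 s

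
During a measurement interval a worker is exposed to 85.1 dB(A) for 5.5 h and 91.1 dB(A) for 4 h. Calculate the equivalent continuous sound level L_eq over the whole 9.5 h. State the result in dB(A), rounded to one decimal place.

The energy average is taken in the linear domain: L_eq = 10·log₁₀[(Σ tᵢ·10^(Lᵢ/10))/T], T = 9.5 h.
Σ tᵢ·10^(Lᵢ/10) = 5.5·10^(85.1/10) + 4·10^(91.1/10) = 6.933e+09.
L_eq = 10·log₁₀(6.933e+09/9.5) = 88.63 dB(A).

88.6 dB(A)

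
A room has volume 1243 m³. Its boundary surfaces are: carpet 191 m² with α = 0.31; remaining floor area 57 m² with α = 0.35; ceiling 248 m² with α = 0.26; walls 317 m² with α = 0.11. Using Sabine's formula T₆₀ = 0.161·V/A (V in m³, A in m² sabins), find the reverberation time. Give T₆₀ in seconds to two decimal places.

1.12 s

Total absorption A = 191·0.31 + 57·0.35 + 248·0.26 + 317·0.11 = 178.51 m² sabins.
T₆₀ = 0.161 × 1243 / 178.51 = 1.121 s.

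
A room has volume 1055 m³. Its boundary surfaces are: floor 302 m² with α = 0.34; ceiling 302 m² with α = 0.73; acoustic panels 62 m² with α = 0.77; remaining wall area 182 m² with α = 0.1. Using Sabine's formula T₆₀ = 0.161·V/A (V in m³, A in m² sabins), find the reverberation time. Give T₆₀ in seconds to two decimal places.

Total absorption A = 302·0.34 + 302·0.73 + 62·0.77 + 182·0.1 = 389.08 m² sabins.
T₆₀ = 0.161 × 1055 / 389.08 = 0.437 s.

0.44 s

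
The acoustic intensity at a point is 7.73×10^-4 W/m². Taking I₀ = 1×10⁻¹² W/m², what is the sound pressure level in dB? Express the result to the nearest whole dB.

89 dB

L = 10·log₁₀(I/I₀) = 10·log₁₀(7.73×10^-4/10⁻¹²) = 10·log₁₀(7.73×10^8).
L = 10·(0.8882 + 8) = 88.88 dB.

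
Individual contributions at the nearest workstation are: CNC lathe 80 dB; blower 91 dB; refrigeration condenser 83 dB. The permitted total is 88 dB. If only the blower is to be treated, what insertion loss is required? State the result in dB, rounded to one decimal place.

The untreated sources together contribute 10^(80/10) + 10^(83/10) = 2.995e+08, i.e. 84.76 dB.
To meet 88 dB overall, the treated blower may contribute at most 10^(88/10) − 2.995e+08 = 3.314e+08, i.e. 85.20 dB.
Required insertion loss = 91 − 85.20 = 5.80 dB.

5.8 dB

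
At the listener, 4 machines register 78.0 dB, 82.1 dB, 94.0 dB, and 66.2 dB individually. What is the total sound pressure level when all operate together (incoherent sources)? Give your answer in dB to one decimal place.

Incoherent sources combine by intensity addition: L_total = 10·log₁₀(Σ 10^(L_i/10)).
Σ 10^(L/10) = 10^(78.0/10) + 10^(82.1/10) + 10^(94.0/10) + 10^(66.2/10) = 2.741e+09.
L_total = 10·log₁₀(2.741e+09) = 94.38 dB.

94.4 dB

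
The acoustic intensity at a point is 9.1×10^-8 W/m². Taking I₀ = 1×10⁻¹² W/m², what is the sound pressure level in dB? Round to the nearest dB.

L = 10·log₁₀(I/I₀) = 10·log₁₀(9.1×10^-8/10⁻¹²) = 10·log₁₀(9.1×10^4).
L = 10·(0.9590 + 4) = 49.59 dB.

50 dB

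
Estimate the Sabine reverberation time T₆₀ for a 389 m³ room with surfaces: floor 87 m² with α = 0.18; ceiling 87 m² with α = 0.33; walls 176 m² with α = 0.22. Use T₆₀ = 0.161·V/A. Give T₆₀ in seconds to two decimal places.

0.75 s

Total absorption A = 87·0.18 + 87·0.33 + 176·0.22 = 83.09 m² sabins.
T₆₀ = 0.161 × 389 / 83.09 = 0.754 s.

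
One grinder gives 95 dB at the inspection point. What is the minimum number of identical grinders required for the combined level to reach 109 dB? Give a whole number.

The shortfall is 109 − 95 = 14.0 dB, and N units add 10·log₁₀ N, so need 10·log₁₀ N ≥ 14.0.
N ≥ 10^(14.0/10) = 25.119, so N = 26.

26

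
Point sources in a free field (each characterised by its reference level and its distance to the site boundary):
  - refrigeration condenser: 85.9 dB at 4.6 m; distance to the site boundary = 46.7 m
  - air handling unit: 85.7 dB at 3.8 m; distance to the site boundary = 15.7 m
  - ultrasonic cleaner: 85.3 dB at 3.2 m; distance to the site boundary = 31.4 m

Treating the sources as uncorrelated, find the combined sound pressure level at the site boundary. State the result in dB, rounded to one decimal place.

Apply inverse-square spreading to bring every level to the receiver, then sum 10^(L/10).
refrigeration condenser: 85.9 − 20·log₁₀(46.7/4.6) = 85.9 − 20.13 = 65.77 dB.
air handling unit: 85.7 − 20·log₁₀(15.7/3.8) = 85.7 − 12.32 = 73.38 dB.
ultrasonic cleaner: 85.3 − 20·log₁₀(31.4/3.2) = 85.3 − 19.84 = 65.46 dB.
Σ 10^(L/10) = 2.906e+07 → L_total = 10·log₁₀(2.906e+07) = 74.63 dB.

74.6 dB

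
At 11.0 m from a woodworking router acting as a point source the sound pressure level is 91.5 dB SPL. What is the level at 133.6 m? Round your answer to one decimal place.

69.8 dB SPL

For a point source, L₂ = L₁ − 20·log₁₀(r₂/r₁).
L₂ = 91.5 − 20·log₁₀(133.6/11.0) = 91.5 − 21.688 = 69.81 dB SPL.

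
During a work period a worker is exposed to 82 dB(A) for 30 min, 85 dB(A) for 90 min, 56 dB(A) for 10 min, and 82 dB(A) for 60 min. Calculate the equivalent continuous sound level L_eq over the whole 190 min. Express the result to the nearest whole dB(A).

The energy average is taken in the linear domain: L_eq = 10·log₁₀[(Σ tᵢ·10^(Lᵢ/10))/T], T = 190 min.
Σ tᵢ·10^(Lᵢ/10) = 30·10^(82/10) + 90·10^(85/10) + 10·10^(56/10) + 60·10^(82/10) = 4.273e+10.
L_eq = 10·log₁₀(4.273e+10/190) = 83.52 dB(A).

84 dB(A)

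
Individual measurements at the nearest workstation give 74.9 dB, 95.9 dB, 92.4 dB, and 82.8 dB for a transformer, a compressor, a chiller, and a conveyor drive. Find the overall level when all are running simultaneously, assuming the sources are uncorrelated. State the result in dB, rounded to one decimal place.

97.7 dB

For uncorrelated sources the intensities add, so convert each level to linear form, sum, and take 10·log₁₀ of the total.
Σ 10^(L/10) = 10^(74.9/10) + 10^(95.9/10) + 10^(92.4/10) + 10^(82.8/10) = 5.850e+09.
L_total = 10·log₁₀(5.850e+09) = 97.67 dB.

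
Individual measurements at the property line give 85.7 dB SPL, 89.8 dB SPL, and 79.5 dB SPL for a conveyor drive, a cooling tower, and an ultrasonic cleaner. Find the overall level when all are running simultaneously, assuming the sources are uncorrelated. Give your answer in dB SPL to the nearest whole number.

Incoherent sources combine by intensity addition: L_total = 10·log₁₀(Σ 10^(L_i/10)).
Σ 10^(L/10) = 10^(85.7/10) + 10^(89.8/10) + 10^(79.5/10) = 1.416e+09.
L_total = 10·log₁₀(1.416e+09) = 91.51 dB SPL.

92 dB SPL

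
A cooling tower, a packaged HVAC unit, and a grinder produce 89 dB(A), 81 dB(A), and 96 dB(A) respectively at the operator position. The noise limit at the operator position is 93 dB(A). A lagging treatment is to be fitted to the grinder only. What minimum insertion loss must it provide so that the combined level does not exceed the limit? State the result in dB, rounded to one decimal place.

5.7 dB

The untreated sources together contribute 10^(89/10) + 10^(81/10) = 9.202e+08, i.e. 89.64 dB(A).
To meet 93 dB(A) overall, the treated grinder may contribute at most 10^(93/10) − 9.202e+08 = 1.075e+09, i.e. 90.31 dB(A).
Required insertion loss = 96 − 90.31 = 5.69 dB.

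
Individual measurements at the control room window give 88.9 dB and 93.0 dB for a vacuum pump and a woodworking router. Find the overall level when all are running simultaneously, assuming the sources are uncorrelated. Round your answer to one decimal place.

94.4 dB

For uncorrelated sources the intensities add, so convert each level to linear form, sum, and take 10·log₁₀ of the total.
Σ 10^(L/10) = 10^(88.9/10) + 10^(93.0/10) = 2.772e+09.
L_total = 10·log₁₀(2.772e+09) = 94.43 dB.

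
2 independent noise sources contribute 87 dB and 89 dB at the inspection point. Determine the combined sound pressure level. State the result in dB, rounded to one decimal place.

91.1 dB

For uncorrelated sources the intensities add, so convert each level to linear form, sum, and take 10·log₁₀ of the total.
Σ 10^(L/10) = 10^(87/10) + 10^(89/10) = 1.296e+09.
L_total = 10·log₁₀(1.296e+09) = 91.12 dB.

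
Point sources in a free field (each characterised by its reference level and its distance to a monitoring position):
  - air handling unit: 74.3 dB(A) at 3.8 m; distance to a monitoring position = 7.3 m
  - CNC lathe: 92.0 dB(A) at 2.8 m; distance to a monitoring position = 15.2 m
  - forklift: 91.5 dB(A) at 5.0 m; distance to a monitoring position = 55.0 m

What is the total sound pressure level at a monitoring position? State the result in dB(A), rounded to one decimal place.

Propagate each source to the receiver with L = L_ref − 20·log₁₀(r/r_ref), then add intensities.
air handling unit: 74.3 − 20·log₁₀(7.3/3.8) = 74.3 − 5.67 = 68.63 dB(A).
CNC lathe: 92.0 − 20·log₁₀(15.2/2.8) = 92.0 − 14.69 = 77.31 dB(A).
forklift: 91.5 − 20·log₁₀(55.0/5.0) = 91.5 − 20.83 = 70.67 dB(A).
Σ 10^(L/10) = 7.275e+07 → L_total = 10·log₁₀(7.275e+07) = 78.62 dB(A).

78.6 dB(A)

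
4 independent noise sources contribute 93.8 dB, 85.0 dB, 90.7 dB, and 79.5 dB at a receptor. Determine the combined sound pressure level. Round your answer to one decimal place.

For uncorrelated sources the intensities add, so convert each level to linear form, sum, and take 10·log₁₀ of the total.
Σ 10^(L/10) = 10^(93.8/10) + 10^(85.0/10) + 10^(90.7/10) + 10^(79.5/10) = 3.979e+09.
L_total = 10·log₁₀(3.979e+09) = 96.00 dB.

96.0 dB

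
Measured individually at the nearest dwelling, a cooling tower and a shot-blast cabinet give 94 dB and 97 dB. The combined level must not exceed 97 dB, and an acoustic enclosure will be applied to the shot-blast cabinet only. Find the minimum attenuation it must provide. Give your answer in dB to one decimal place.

Everything except the shot-blast cabinet sums to 10^(94/10) = 2.512e+09 in linear terms, 94.00 dB.
To meet 97 dB overall, the treated shot-blast cabinet may contribute at most 10^(97/10) − 2.512e+09 = 2.500e+09, i.e. 93.98 dB.
So the shot-blast cabinet must be reduced from 97 to 93.98 dB: IL = 3.02 dB.

3.0 dB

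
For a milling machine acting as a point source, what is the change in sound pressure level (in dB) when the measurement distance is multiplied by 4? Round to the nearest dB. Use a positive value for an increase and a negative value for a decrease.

Point-source spreading: ΔL = −20·log₁₀(r₂/r₁).
ΔL = −20·log₁₀(4) = -12.04 dB.

-12 dB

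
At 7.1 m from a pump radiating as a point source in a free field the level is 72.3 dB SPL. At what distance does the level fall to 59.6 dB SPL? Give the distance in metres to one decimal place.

30.6 m

Point-source spreading drops the level by 20·log₁₀(r₂/r₁); inverting, r₂/r₁ = 10^(ΔL/20).
r₂ = 7.1·10^((72.3−59.6)/20) = 7.1·10^(12.7/20) = 30.64 m.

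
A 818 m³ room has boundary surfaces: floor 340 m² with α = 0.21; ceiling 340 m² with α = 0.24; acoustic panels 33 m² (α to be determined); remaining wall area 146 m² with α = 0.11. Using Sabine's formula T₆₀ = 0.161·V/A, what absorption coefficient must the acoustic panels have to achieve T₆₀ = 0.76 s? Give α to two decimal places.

Required total absorption A = 0.161·818/0.76 = 173.29 m².
Absorption from the other surfaces = 340·0.21 + 340·0.24 + 146·0.11 = 169.06 m², so the acoustic panels must supply 4.23 m² over 33 m².
α = 4.23/33 = 0.128.

0.13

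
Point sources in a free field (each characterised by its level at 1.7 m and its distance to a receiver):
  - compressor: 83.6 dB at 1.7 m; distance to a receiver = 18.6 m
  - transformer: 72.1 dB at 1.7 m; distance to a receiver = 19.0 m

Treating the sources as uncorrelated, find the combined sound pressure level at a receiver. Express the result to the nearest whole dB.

63 dB

Propagate each source to the receiver with L = L_ref − 20·log₁₀(r/r_ref), then add intensities.
compressor: 83.6 − 20·log₁₀(18.6/1.7) = 83.6 − 20.78 = 62.82 dB.
transformer: 72.1 − 20·log₁₀(19.0/1.7) = 72.1 − 20.97 = 51.13 dB.
Σ 10^(L/10) = 2.044e+06 → L_total = 10·log₁₀(2.044e+06) = 63.10 dB.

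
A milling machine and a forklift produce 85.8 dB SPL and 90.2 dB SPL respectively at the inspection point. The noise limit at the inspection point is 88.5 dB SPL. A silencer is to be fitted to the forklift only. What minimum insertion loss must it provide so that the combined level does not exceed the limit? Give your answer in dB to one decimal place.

The untreated sources together contribute 10^(85.8/10) = 3.802e+08, i.e. 85.80 dB SPL.
The limit corresponds to 10^(88.5/10) = 7.079e+08; subtracting the fixed part leaves 3.278e+08 for the forklift, i.e. 85.16 dB SPL.
So the forklift must be reduced from 90.2 to 85.16 dB SPL: IL = 5.04 dB.

5.0 dB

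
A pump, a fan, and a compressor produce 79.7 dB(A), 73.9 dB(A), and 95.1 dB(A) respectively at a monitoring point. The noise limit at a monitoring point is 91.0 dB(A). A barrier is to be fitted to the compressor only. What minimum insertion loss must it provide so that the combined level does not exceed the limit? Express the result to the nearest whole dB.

Everything except the compressor sums to 10^(79.7/10) + 10^(73.9/10) = 1.179e+08 in linear terms, 80.71 dB(A).
The limit corresponds to 10^(91.0/10) = 1.259e+09; subtracting the fixed part leaves 1.141e+09 for the compressor, i.e. 90.57 dB(A).
So the compressor must be reduced from 95.1 to 90.57 dB(A): IL = 4.53 dB.

5 dB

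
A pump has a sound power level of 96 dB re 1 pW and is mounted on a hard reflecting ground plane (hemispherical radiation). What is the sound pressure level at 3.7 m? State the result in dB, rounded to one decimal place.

L_p = L_w − 10·log₁₀(2π·r²) with r = 3.7 m.
2π·r² = 86.02 m², 10·log₁₀ of that is 19.346 dB.
L_p = 96 − 19.346 = 76.65 dB.

76.7 dB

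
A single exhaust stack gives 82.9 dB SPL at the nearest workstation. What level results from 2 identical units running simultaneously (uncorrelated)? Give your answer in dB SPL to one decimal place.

N identical incoherent sources raise the level by 10·log₁₀ N.
L_total = 82.9 + 10·log₁₀(2) = 82.9 + 3.010 = 85.91 dB SPL.

85.9 dB SPL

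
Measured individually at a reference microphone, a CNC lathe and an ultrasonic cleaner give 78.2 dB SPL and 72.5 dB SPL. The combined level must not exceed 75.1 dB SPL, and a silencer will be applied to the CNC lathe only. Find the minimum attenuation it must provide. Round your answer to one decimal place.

6.6 dB

Everything except the CNC lathe sums to 10^(72.5/10) = 1.778e+07 in linear terms, 72.50 dB SPL.
The limit corresponds to 10^(75.1/10) = 3.236e+07; subtracting the fixed part leaves 1.458e+07 for the CNC lathe, i.e. 71.64 dB SPL.
Required insertion loss = 78.2 − 71.64 = 6.56 dB.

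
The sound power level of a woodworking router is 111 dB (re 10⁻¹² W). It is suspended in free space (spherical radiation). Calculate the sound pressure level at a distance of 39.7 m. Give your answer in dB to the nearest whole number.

68 dB

The power spreads over a sphere of area 4π·r², so L_p = L_w − 10·log₁₀(4π·r²).
4π·r² = 1.981e+04 m², 10·log₁₀ of that is 42.968 dB.
L_p = 111 − 42.968 = 68.03 dB.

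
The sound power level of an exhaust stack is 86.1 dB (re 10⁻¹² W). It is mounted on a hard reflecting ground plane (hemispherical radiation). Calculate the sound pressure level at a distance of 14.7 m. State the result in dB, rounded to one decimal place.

L_p = L_w − 10·log₁₀(2π·r²) with r = 14.7 m.
2π·r² = 1358 m², 10·log₁₀ of that is 31.328 dB.
L_p = 86.1 − 31.328 = 54.77 dB.

54.8 dB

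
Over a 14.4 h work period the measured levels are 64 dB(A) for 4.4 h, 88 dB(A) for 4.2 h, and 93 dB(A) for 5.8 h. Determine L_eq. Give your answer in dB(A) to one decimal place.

89.9 dB(A)

The energy average is taken in the linear domain: L_eq = 10·log₁₀[(Σ tᵢ·10^(Lᵢ/10))/T], T = 14.4 h.
Σ tᵢ·10^(Lᵢ/10) = 4.4·10^(64/10) + 4.2·10^(88/10) + 5.8·10^(93/10) = 1.423e+10.
L_eq = 10·log₁₀(1.423e+10/14.4) = 89.95 dB(A).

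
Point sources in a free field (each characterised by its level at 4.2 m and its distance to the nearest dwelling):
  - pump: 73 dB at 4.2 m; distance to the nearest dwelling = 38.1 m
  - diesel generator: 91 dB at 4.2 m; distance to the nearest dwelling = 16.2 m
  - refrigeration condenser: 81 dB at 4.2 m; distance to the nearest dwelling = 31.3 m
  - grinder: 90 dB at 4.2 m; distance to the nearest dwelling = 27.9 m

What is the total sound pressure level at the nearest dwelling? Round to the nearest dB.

Apply inverse-square spreading to bring every level to the receiver, then sum 10^(L/10).
pump: 73 − 20·log₁₀(38.1/4.2) = 73 − 19.15 = 53.85 dB.
diesel generator: 91 − 20·log₁₀(16.2/4.2) = 91 − 11.73 = 79.27 dB.
refrigeration condenser: 81 − 20·log₁₀(31.3/4.2) = 81 − 17.45 = 63.55 dB.
grinder: 90 − 20·log₁₀(27.9/4.2) = 90 − 16.45 = 73.55 dB.
Σ 10^(L/10) = 1.098e+08 → L_total = 10·log₁₀(1.098e+08) = 80.41 dB.

80 dB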